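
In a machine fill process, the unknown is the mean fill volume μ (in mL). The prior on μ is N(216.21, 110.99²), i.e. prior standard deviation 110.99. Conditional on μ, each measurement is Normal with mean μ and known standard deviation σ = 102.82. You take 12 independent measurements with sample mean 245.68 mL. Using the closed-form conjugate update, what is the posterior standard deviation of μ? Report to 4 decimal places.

For Normal data with known variance σ², a Normal(μ₀, σ₀²) prior on μ is conjugate. Posterior precision = 1/σ₀² + n/σ²; posterior mean is the precision-weighted average of μ₀ and x̄.
σ₀² = 110.99² = 12318.7801, σ² = 102.82² = 10571.9524; σ² + n·σ₀² = 10571.9524 + 12·12318.7801 = 158397.3136.
Posterior precision = 1/σ₀² + n/σ² = 1/12318.7801 + 12/10571.9524 = (σ² + n·σ₀²)/(σ₀²σ²) = 158397.3136/(12318.7801·10571.9524); posterior variance σₙ² = σ₀²σ²/(σ² + n·σ₀²) = 12318.7801·10571.9524/158397.3136 = 822.195490.
Posterior SD = √σₙ² = √(12318.7801·10571.9524/158397.3136) = 28.6740.

28.6740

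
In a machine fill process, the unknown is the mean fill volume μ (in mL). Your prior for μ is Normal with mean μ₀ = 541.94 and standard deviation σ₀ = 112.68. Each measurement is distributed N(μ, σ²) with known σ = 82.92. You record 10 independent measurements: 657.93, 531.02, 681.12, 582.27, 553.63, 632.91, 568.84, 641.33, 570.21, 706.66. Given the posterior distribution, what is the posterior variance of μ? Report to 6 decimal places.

For Normal data with known variance σ², a Normal(μ₀, σ₀²) prior on μ is conjugate. Posterior precision = 1/σ₀² + n/σ²; posterior mean is the precision-weighted average of μ₀ and x̄.
σ₀² = 112.68² = 12696.7824, σ² = 82.92² = 6875.7264; σ² + n·σ₀² = 6875.7264 + 10·12696.7824 = 133843.5504.
Posterior precision = 1/σ₀² + n/σ² = 1/12696.7824 + 10/6875.7264 = (σ² + n·σ₀²)/(σ₀²σ²) = 133843.5504/(12696.7824·6875.7264); posterior variance σₙ² = σ₀²σ²/(σ² + n·σ₀²) = 12696.7824·6875.7264/133843.5504 = 652.251092.

652.251092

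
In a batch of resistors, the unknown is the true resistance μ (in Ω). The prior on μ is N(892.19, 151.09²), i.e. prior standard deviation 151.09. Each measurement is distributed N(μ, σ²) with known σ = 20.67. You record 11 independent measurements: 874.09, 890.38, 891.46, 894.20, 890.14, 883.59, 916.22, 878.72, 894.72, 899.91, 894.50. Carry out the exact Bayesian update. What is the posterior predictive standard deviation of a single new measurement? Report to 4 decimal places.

21.5876

For Normal data with known variance σ², a Normal(μ₀, σ₀²) prior on μ is conjugate. Posterior precision = 1/σ₀² + n/σ²; posterior mean is the precision-weighted average of μ₀ and x̄.
σ₀² = 151.09² = 22828.1881, σ² = 20.67² = 427.2489; σ² + n·σ₀² = 427.2489 + 11·22828.1881 = 251537.318.
Posterior precision = 1/σ₀² + n/σ² = 1/22828.1881 + 11/427.2489 = (σ² + n·σ₀²)/(σ₀²σ²) = 251537.318/(22828.1881·427.2489); posterior variance σₙ² = σ₀²σ²/(σ² + n·σ₀²) = 22828.1881·427.2489/251537.318 = 38.774836.
Predictive variance for one new observation = σₙ² + σ² = 22828.1881·427.2489/251537.318 + 427.2489 = σ²·(σ₀² + 251537.318)/251537.318 = 427.2489·274365.5061/251537.318 = 466.023736; SD = √(427.2489·274365.5061/251537.318) = 21.5876.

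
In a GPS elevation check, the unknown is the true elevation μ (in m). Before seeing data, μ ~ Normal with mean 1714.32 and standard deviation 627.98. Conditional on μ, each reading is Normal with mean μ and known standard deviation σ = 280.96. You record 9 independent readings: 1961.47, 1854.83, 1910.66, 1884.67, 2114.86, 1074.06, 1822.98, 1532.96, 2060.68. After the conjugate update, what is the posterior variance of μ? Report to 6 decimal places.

For Normal data with known variance σ², a Normal(μ₀, σ₀²) prior on μ is conjugate. Posterior precision = 1/σ₀² + n/σ²; posterior mean is the precision-weighted average of μ₀ and x̄.
σ₀² = 627.98² = 394358.8804, σ² = 280.96² = 78938.5216; σ² + n·σ₀² = 78938.5216 + 9·394358.8804 = 3628168.4452.
Posterior precision = 1/σ₀² + n/σ² = 1/394358.8804 + 9/78938.5216 = (σ² + n·σ₀²)/(σ₀²σ²) = 3628168.4452/(394358.8804·78938.5216); posterior variance σₙ² = σ₀²σ²/(σ² + n·σ₀²) = 394358.8804·78938.5216/3628168.4452 = 8580.116240.

8580.116240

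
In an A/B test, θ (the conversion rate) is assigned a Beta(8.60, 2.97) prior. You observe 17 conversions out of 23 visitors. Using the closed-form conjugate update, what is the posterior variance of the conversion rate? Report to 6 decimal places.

The Beta prior is conjugate to a Binomial/Bernoulli likelihood; the update adds successes to α and failures to β.
Posterior: Beta(α+k, β+n−k) = Beta(8.60+17, 2.97+6) = Beta(25.60, 8.97).
Var = αβ/((α+β)²(α+β+1)) = 25.60·8.97/(34.57²·35.57) = 0.005402.

0.005402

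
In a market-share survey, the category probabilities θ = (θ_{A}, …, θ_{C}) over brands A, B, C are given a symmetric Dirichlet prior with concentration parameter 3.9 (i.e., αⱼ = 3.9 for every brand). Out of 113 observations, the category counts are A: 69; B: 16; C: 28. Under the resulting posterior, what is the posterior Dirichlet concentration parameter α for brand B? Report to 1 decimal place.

19.9

The Dirichlet prior is conjugate to the Multinomial likelihood: each posterior αⱼ = prior αⱼ + observed count nⱼ.
Posterior concentration: (72.9, 19.9, 31.9), total = 124.7.
α_{B} = 3.9 + 16 = 19.9.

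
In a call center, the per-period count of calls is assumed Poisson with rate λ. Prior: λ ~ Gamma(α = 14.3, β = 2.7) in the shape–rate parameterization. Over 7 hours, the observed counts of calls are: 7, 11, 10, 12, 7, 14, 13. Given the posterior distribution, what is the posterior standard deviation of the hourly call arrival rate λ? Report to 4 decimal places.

With a Gamma(shape α, rate β) prior, the Poisson likelihood is conjugate: the posterior is Gamma(α + ΣXᵢ, β + n).
Sum of counts S = 74 over n = 7 hours.
Posterior: Gamma(α+S, β+n) = Gamma(14.3+74, 2.7+7) = Gamma(88.3, 9.7).
SD = √α/β = √88.3/9.7 = 0.9687.

0.9687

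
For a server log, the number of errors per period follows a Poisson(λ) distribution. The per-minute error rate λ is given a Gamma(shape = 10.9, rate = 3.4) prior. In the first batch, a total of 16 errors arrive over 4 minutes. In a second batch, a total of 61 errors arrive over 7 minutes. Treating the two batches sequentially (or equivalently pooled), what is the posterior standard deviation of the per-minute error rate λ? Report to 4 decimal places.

0.6511

With a Gamma(shape α, rate β) prior, the Poisson likelihood is conjugate: the posterior is Gamma(α + ΣXᵢ, β + n).
After batch 1: Gamma(α+S, β+n) = Gamma(10.9+16, 3.4+4) = Gamma(26.9, 7.4).
After batch 2: Gamma(α+S, β+n) = Gamma(26.9+61, 7.4+7) = Gamma(87.9, 14.4).
SD = √α/β = √87.9/14.4 = 0.6511.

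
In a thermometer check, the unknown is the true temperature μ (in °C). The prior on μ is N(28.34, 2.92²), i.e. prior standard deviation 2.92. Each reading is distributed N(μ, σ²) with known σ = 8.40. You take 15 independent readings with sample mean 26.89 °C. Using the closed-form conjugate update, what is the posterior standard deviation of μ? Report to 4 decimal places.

1.7411

For Normal data with known variance σ², a Normal(μ₀, σ₀²) prior on μ is conjugate. Posterior precision = 1/σ₀² + n/σ²; posterior mean is the precision-weighted average of μ₀ and x̄.
σ₀² = 2.92² = 8.5264, σ² = 8.40² = 70.56; σ² + n·σ₀² = 70.56 + 15·8.5264 = 198.456.
Posterior precision = 1/σ₀² + n/σ² = 1/8.5264 + 15/70.56 = (σ² + n·σ₀²)/(σ₀²σ²) = 198.456/(8.5264·70.56); posterior variance σₙ² = σ₀²σ²/(σ² + n·σ₀²) = 8.5264·70.56/198.456 = 3.031517.
Posterior SD = √σₙ² = √(8.5264·70.56/198.456) = 1.7411.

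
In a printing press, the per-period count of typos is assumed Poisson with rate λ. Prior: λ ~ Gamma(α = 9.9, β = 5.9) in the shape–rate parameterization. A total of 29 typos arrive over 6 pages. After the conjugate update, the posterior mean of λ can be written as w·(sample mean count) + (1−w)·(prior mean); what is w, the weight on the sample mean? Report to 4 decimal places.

0.5042

With a Gamma(shape α, rate β) prior, the Poisson likelihood is conjugate: the posterior is Gamma(α + ΣXᵢ, β + n).
Posterior mean = (α₀+S)/(β₀+n) = [n/(β₀+n)]·(S/n) + [β₀/(β₀+n)]·(α₀/β₀), so only n and β₀ enter the weight.
Weight on data w = n/(β₀+n) = 6/(5.9+6) = 6/11.9 = 0.5042.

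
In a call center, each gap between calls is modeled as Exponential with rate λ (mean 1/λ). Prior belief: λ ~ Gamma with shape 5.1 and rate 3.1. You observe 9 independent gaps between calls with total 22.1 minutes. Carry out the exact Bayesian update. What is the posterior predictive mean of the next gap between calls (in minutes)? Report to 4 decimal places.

1.9237

With a Gamma(shape α, rate β) prior on the exponential rate λ, the posterior after n observations with total T = Σxᵢ is Gamma(α+n, β+T).
Posterior: Gamma(5.1+9, 3.1+22.1) = Gamma(14.1, 25.2).
The predictive distribution for the next observation is Lomax; its mean is β/(α−1) = 25.2/13.1 = 1.9237.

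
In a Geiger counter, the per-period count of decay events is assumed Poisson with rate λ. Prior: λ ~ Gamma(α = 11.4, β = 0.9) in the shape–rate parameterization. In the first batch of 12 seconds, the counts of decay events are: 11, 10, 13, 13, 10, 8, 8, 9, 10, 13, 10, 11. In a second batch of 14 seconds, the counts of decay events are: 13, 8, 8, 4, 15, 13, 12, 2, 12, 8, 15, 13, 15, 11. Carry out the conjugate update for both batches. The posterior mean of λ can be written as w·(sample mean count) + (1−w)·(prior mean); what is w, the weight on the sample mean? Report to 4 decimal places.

With a Gamma(shape α, rate β) prior, the Poisson likelihood is conjugate: the posterior is Gamma(α + ΣXᵢ, β + n).
Total number of seconds: n = 12 + 14 = 26.
Posterior mean = (α₀+S)/(β₀+n) = [n/(β₀+n)]·(S/n) + [β₀/(β₀+n)]·(α₀/β₀), so only n and β₀ enter the weight.
Weight on data w = n/(β₀+n) = 26/(0.9+26) = 26/26.9 = 0.9665.

0.9665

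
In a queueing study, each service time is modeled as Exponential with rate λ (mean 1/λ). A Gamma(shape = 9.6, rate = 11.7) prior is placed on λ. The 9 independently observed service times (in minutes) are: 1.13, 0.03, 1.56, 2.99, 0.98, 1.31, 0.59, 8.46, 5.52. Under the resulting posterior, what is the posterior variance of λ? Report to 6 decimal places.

With a Gamma(shape α, rate β) prior on the exponential rate λ, the posterior after n observations with total T = Σxᵢ is Gamma(α+n, β+T).
Sum of observations T = 22.57 minutes; n = 9.
Posterior: Gamma(9.6+9, 11.7+22.57) = Gamma(18.6, 34.27).
Var = α/β² = 0.015837.

0.015837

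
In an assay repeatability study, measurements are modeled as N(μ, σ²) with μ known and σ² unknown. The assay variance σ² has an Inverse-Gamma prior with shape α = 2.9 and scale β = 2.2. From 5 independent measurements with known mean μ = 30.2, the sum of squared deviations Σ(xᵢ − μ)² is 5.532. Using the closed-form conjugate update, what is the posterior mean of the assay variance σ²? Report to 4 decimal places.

With known mean μ and an Inverse-Gamma(α, β) prior on σ², the Normal likelihood is conjugate: posterior is Inv-Gamma(α + n/2, β + Σ(xᵢ−μ)²/2).
Posterior: Inv-Gamma(2.9 + 5/2, 2.2 + 5.532/2) = Inv-Gamma(5.40, 4.9660).
E[σ²|data] = β/(α−1) = 4.9660/4.40 = 1.1286.

1.1286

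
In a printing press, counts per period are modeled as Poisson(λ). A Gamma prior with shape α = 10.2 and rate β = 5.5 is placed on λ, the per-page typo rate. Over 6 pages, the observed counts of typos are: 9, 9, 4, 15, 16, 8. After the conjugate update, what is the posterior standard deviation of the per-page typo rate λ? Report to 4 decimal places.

0.7337

With a Gamma(shape α, rate β) prior, the Poisson likelihood is conjugate: the posterior is Gamma(α + ΣXᵢ, β + n).
Sum of counts S = 61 over n = 6 pages.
Posterior: Gamma(α+S, β+n) = Gamma(10.2+61, 5.5+6) = Gamma(71.2, 11.5).
SD = √α/β = √71.2/11.5 = 0.7337.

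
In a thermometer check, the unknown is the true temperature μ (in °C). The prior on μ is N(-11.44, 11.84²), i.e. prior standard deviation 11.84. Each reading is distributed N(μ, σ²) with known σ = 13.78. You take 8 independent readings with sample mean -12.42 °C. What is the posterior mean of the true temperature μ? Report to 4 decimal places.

-12.2781

For Normal data with known variance σ², a Normal(μ₀, σ₀²) prior on μ is conjugate. Posterior precision = 1/σ₀² + n/σ²; posterior mean is the precision-weighted average of μ₀ and x̄.
n·x̄ = 8·(-12.42) = -99.36.
σ₀² = 11.84² = 140.1856, σ² = 13.78² = 189.8884; σ² + n·σ₀² = 189.8884 + 8·140.1856 = 1311.3732.
Posterior mean = (μ₀/σ₀² + n·x̄/σ²)/(1/σ₀² + n/σ²) = (σ²·μ₀ + σ₀²·n·x̄)/(σ² + n·σ₀²) = (189.8884·(-11.44) + 140.1856·(-99.36))/1311.3732 = -16101.164512/1311.3732 = -12.2781.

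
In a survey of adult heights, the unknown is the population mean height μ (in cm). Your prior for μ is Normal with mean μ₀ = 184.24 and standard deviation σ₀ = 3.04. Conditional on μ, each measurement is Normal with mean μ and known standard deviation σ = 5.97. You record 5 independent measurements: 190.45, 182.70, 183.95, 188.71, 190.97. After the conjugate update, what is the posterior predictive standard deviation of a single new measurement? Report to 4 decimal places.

For Normal data with known variance σ², a Normal(μ₀, σ₀²) prior on μ is conjugate. Posterior precision = 1/σ₀² + n/σ²; posterior mean is the precision-weighted average of μ₀ and x̄.
σ₀² = 3.04² = 9.2416, σ² = 5.97² = 35.6409; σ² + n·σ₀² = 35.6409 + 5·9.2416 = 81.8489.
Posterior precision = 1/σ₀² + n/σ² = 1/9.2416 + 5/35.6409 = (σ² + n·σ₀²)/(σ₀²σ²) = 81.8489/(9.2416·35.6409); posterior variance σₙ² = σ₀²σ²/(σ² + n·σ₀²) = 9.2416·35.6409/81.8489 = 4.024232.
Predictive variance for one new observation = σₙ² + σ² = 9.2416·35.6409/81.8489 + 35.6409 = σ²·(σ₀² + 81.8489)/81.8489 = 35.6409·91.0905/81.8489 = 39.665132; SD = √(35.6409·91.0905/81.8489) = 6.2980.

6.2980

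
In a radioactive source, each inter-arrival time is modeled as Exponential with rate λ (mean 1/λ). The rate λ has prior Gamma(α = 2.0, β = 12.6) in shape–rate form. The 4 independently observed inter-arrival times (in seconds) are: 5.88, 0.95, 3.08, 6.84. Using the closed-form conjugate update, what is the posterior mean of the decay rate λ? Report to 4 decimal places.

With a Gamma(shape α, rate β) prior on the exponential rate λ, the posterior after n observations with total T = Σxᵢ is Gamma(α+n, β+T).
Sum of observations T = 16.75 seconds; n = 4.
Posterior: Gamma(2.0+4, 12.6+16.75) = Gamma(6.0, 29.35).
Posterior mean of λ = α/β = 6.0/29.35 = 0.2044.

0.2044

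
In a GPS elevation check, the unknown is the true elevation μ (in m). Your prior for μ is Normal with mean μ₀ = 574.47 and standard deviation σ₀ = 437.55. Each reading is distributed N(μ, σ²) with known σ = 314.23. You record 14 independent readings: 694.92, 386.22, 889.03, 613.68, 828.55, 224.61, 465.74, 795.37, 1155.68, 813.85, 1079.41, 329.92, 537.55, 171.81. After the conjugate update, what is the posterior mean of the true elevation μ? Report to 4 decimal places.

For Normal data with known variance σ², a Normal(μ₀, σ₀²) prior on μ is conjugate. Posterior precision = 1/σ₀² + n/σ²; posterior mean is the precision-weighted average of μ₀ and x̄.
Σxᵢ = 694.92 + 386.22 + 889.03 + 613.68 + 828.55 + 224.61 + 465.74 + 795.37 + 1155.68 + 813.85 + 1079.41 + 329.92 + 537.55 + 171.81 = 8986.34, so n·x̄ = 8986.34.
σ₀² = 437.55² = 191450.0025, σ² = 314.23² = 98740.4929; σ² + n·σ₀² = 98740.4929 + 14·191450.0025 = 2779040.5279.
Posterior mean = (μ₀/σ₀² + n·x̄/σ²)/(1/σ₀² + n/σ²) = (σ²·μ₀ + σ₀²·n·x̄)/(σ² + n·σ₀²) = (98740.4929·574.47 + 191450.0025·8986.34)/2779040.5279 = 1777158266.422113/2779040.5279 = 639.4863.

639.4863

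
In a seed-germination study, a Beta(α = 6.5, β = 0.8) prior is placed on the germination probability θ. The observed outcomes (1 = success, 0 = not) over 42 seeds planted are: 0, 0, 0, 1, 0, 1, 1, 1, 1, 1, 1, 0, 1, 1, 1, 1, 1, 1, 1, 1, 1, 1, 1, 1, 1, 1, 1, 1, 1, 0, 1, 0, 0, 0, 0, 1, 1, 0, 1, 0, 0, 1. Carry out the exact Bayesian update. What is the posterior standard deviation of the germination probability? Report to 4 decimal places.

0.0633

The Beta prior is conjugate to a Binomial/Bernoulli likelihood; the update adds successes to α and failures to β.
Posterior: Beta(α+k, β+n−k) = Beta(6.5+29, 0.8+13) = Beta(35.5, 13.8).
Var = αβ/((α+β)²(α+β+1)) = 35.5·13.8/(49.3²·50.3) = 0.00400724; SD = √0.00400724 = 0.0633.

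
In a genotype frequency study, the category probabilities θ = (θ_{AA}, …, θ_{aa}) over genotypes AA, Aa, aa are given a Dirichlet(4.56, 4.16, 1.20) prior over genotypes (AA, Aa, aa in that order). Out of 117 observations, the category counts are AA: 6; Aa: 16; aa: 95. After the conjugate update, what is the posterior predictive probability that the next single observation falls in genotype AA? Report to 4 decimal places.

The Dirichlet prior is conjugate to the Multinomial likelihood: each posterior αⱼ = prior αⱼ + observed count nⱼ.
Posterior concentration: (10.56, 20.16, 96.20), total = 126.92.
P(next = AA | data) = α_{AA}/Σα = 0.0832.

0.0832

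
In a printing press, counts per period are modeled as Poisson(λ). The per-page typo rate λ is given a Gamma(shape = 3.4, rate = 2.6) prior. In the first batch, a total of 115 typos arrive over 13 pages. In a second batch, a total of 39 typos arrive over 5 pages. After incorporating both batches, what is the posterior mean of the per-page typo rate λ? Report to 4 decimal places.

7.6408

With a Gamma(shape α, rate β) prior, the Poisson likelihood is conjugate: the posterior is Gamma(α + ΣXᵢ, β + n).
After batch 1: Gamma(α+S, β+n) = Gamma(3.4+115, 2.6+13) = Gamma(118.4, 15.6).
After batch 2: Gamma(α+S, β+n) = Gamma(118.4+39, 15.6+5) = Gamma(157.4, 20.6).
Posterior mean = α/β = 157.4/20.6 = 7.6408.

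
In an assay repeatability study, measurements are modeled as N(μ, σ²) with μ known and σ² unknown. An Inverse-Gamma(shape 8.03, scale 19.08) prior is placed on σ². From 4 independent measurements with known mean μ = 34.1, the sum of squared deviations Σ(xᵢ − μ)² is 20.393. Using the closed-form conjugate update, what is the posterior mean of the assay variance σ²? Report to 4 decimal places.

With known mean μ and an Inverse-Gamma(α, β) prior on σ², the Normal likelihood is conjugate: posterior is Inv-Gamma(α + n/2, β + Σ(xᵢ−μ)²/2).
Posterior: Inv-Gamma(8.03 + 4/2, 19.08 + 20.393/2) = Inv-Gamma(10.03, 29.2765).
E[σ²|data] = β/(α−1) = 29.2765/9.03 = 3.2421.

3.2421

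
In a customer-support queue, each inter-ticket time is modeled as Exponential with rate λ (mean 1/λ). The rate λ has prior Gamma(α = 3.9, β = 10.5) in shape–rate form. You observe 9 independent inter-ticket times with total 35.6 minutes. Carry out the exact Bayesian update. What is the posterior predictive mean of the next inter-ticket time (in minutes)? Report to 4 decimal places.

With a Gamma(shape α, rate β) prior on the exponential rate λ, the posterior after n observations with total T = Σxᵢ is Gamma(α+n, β+T).
Posterior: Gamma(3.9+9, 10.5+35.6) = Gamma(12.9, 46.1).
The predictive distribution for the next observation is Lomax; its mean is β/(α−1) = 46.1/11.9 = 3.8739.

3.8739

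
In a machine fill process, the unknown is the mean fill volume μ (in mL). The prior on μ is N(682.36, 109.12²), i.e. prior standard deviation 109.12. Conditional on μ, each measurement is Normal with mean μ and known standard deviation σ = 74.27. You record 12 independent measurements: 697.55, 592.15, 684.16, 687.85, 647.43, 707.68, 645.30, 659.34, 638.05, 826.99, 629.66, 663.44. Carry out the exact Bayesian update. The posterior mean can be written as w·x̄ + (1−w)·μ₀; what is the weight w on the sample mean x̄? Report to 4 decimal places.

0.9628

For Normal data with known variance σ², a Normal(μ₀, σ₀²) prior on μ is conjugate. Posterior precision = 1/σ₀² + n/σ²; posterior mean is the precision-weighted average of μ₀ and x̄.
σ₀² = 109.12² = 11907.1744, σ² = 74.27² = 5516.0329. Prior precision 1/σ₀² = 1/11907.1744; data precision n/σ² = 12/5516.0329.
w = (n/σ²)/(1/σ₀² + n/σ²) = n·σ₀²/(σ² + n·σ₀²) = 12·11907.1744/(5516.0329 + 12·11907.1744) = 142886.0928/148402.1257 = 0.9628.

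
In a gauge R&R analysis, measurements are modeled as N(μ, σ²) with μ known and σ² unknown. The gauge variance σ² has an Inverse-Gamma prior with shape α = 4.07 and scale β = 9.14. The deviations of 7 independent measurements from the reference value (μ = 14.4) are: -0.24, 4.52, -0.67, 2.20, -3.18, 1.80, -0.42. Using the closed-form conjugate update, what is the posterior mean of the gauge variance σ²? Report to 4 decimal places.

4.3825

With known mean μ and an Inverse-Gamma(α, β) prior on σ², the Normal likelihood is conjugate: posterior is Inv-Gamma(α + n/2, β + Σ(xᵢ−μ)²/2).
Σ(xᵢ−μ)² = (-0.24)² + (4.52)² + (-0.67)² + (2.20)² + (-3.18)² + (1.80)² + (-0.42)² = 39.3057.
Posterior: Inv-Gamma(4.07 + 7/2, 9.14 + 39.3057/2) = Inv-Gamma(7.57, 28.79285).
E[σ²|data] = β/(α−1) = 28.79285/6.57 = 4.3825.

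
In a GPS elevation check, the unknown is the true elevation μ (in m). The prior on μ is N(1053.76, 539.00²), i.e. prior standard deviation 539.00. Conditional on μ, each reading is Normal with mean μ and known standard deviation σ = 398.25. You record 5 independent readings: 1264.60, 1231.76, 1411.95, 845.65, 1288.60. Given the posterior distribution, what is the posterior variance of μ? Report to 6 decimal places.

For Normal data with known variance σ², a Normal(μ₀, σ₀²) prior on μ is conjugate. Posterior precision = 1/σ₀² + n/σ²; posterior mean is the precision-weighted average of μ₀ and x̄.
σ₀² = 539.00² = 290521, σ² = 398.25² = 158603.0625; σ² + n·σ₀² = 158603.0625 + 5·290521 = 1611208.0625.
Posterior precision = 1/σ₀² + n/σ² = 1/290521 + 5/158603.0625 = (σ² + n·σ₀²)/(σ₀²σ²) = 1611208.0625/(290521·158603.0625); posterior variance σₙ² = σ₀²σ²/(σ² + n·σ₀²) = 290521·158603.0625/1611208.0625 = 28598.119258.

28598.119258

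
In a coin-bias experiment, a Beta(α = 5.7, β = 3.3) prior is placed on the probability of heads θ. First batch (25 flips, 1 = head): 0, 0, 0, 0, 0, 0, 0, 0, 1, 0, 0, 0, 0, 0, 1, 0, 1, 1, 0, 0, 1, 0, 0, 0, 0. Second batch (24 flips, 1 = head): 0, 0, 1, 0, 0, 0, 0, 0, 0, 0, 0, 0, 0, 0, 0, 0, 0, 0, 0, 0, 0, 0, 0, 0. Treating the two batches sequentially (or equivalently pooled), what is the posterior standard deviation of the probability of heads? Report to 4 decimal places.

0.0522

The Beta prior is conjugate to a Binomial/Bernoulli likelihood; the update adds successes to α and failures to β.
After batch 1: Beta(5.7+5, 3.3+20) = Beta(10.7, 23.3).
After batch 2: Beta(10.7+1, 23.3+23) = Beta(11.7, 46.3).
Var = αβ/((α+β)²(α+β+1)) = 11.7·46.3/(58.0²·59.0) = 0.00272935; SD = √0.00272935 = 0.0522.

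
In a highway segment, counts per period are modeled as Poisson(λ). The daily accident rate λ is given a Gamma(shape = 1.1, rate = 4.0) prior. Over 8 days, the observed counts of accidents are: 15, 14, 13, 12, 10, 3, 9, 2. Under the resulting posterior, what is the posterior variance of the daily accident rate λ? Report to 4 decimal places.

0.5493

With a Gamma(shape α, rate β) prior, the Poisson likelihood is conjugate: the posterior is Gamma(α + ΣXᵢ, β + n).
Sum of counts S = 78 over n = 8 days.
Posterior: Gamma(α+S, β+n) = Gamma(1.1+78, 4.0+8) = Gamma(79.1, 12.0).
Var = α/β² = 79.1/12.0² = 0.5493.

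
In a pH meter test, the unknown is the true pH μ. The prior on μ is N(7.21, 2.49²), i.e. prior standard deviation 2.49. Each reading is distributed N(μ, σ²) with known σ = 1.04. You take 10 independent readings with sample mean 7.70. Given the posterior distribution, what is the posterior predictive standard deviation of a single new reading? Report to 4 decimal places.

1.0899

For Normal data with known variance σ², a Normal(μ₀, σ₀²) prior on μ is conjugate. Posterior precision = 1/σ₀² + n/σ²; posterior mean is the precision-weighted average of μ₀ and x̄.
σ₀² = 2.49² = 6.2001, σ² = 1.04² = 1.0816; σ² + n·σ₀² = 1.0816 + 10·6.2001 = 63.0826.
Posterior precision = 1/σ₀² + n/σ² = 1/6.2001 + 10/1.0816 = (σ² + n·σ₀²)/(σ₀²σ²) = 63.0826/(6.2001·1.0816); posterior variance σₙ² = σ₀²σ²/(σ² + n·σ₀²) = 6.2001·1.0816/63.0826 = 0.106306.
Predictive variance for one new observation = σₙ² + σ² = 6.2001·1.0816/63.0826 + 1.0816 = σ²·(σ₀² + 63.0826)/63.0826 = 1.0816·69.2827/63.0826 = 1.187906; SD = √(1.0816·69.2827/63.0826) = 1.0899.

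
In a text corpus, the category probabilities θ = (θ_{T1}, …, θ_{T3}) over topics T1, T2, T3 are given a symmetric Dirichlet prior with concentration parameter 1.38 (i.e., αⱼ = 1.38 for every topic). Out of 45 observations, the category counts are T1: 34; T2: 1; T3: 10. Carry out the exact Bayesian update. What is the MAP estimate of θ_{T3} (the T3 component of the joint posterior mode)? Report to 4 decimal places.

0.2250

The Dirichlet prior is conjugate to the Multinomial likelihood: each posterior αⱼ = prior αⱼ + observed count nⱼ.
Posterior concentration: (35.38, 2.38, 11.38), total = 49.14.
Joint mode component: (α_{T3}−1)/(Σα−K) = 10.38/46.14 = 0.2250.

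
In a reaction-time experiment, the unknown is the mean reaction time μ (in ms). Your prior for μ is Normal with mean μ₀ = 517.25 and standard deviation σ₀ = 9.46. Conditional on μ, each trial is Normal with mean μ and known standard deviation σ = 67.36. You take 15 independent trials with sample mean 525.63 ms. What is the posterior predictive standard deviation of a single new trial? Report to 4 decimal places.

67.8707

For Normal data with known variance σ², a Normal(μ₀, σ₀²) prior on μ is conjugate. Posterior precision = 1/σ₀² + n/σ²; posterior mean is the precision-weighted average of μ₀ and x̄.
σ₀² = 9.46² = 89.4916, σ² = 67.36² = 4537.3696; σ² + n·σ₀² = 4537.3696 + 15·89.4916 = 5879.7436.
Posterior precision = 1/σ₀² + n/σ² = 1/89.4916 + 15/4537.3696 = (σ² + n·σ₀²)/(σ₀²σ²) = 5879.7436/(89.4916·4537.3696); posterior variance σₙ² = σ₀²σ²/(σ² + n·σ₀²) = 89.4916·4537.3696/5879.7436 = 69.060233.
Predictive variance for one new observation = σₙ² + σ² = 89.4916·4537.3696/5879.7436 + 4537.3696 = σ²·(σ₀² + 5879.7436)/5879.7436 = 4537.3696·5969.2352/5879.7436 = 4606.429833; SD = √(4537.3696·5969.2352/5879.7436) = 67.8707.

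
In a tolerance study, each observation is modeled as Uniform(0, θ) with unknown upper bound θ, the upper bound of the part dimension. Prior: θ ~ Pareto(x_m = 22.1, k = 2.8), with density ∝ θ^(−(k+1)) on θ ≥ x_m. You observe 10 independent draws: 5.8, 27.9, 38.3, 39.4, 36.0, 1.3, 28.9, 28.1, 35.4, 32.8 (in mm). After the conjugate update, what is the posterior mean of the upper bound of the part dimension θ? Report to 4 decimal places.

A Pareto(scale x_m, shape k) prior on the upper bound θ of Uniform(0, θ) is conjugate: posterior is Pareto(max(x_m, max xᵢ), k + n).
Sample maximum = 39.4; prior scale x_m = 22.1 → posterior scale = max = 39.4.
Posterior shape = 2.8 + 10 = 12.8.
E[θ|data] = k·x_m/(k−1) = 12.8·39.4/11.8 = 42.7390.

42.7390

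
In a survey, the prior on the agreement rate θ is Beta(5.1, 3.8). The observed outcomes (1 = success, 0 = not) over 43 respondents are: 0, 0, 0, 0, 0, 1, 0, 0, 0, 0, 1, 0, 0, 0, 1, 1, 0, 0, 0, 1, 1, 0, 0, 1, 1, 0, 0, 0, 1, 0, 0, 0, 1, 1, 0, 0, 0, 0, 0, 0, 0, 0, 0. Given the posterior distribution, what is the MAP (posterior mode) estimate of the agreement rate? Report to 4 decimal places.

The Beta prior is conjugate to a Binomial/Bernoulli likelihood; the update adds successes to α and failures to β.
Posterior: Beta(α+k, β+n−k) = Beta(5.1+11, 3.8+32) = Beta(16.1, 35.8).
Mode of Beta(a,b) for a,b>1 is (a−1)/(a+b−2) = 15.1/49.9 = 0.3026.

0.3026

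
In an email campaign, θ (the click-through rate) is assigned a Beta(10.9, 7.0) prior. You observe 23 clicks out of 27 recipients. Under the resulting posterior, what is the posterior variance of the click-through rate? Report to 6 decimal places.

0.004030

The Beta prior is conjugate to a Binomial/Bernoulli likelihood; the update adds successes to α and failures to β.
Posterior: Beta(α+k, β+n−k) = Beta(10.9+23, 7.0+4) = Beta(33.9, 11.0).
Var = αβ/((α+β)²(α+β+1)) = 33.9·11.0/(44.9²·45.9) = 0.004030.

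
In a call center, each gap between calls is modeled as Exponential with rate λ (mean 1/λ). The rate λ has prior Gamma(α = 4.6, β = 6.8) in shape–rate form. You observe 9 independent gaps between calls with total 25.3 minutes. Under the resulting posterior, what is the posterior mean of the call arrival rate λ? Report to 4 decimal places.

0.4237

With a Gamma(shape α, rate β) prior on the exponential rate λ, the posterior after n observations with total T = Σxᵢ is Gamma(α+n, β+T).
Posterior: Gamma(4.6+9, 6.8+25.3) = Gamma(13.6, 32.1).
Posterior mean of λ = α/β = 13.6/32.1 = 0.4237.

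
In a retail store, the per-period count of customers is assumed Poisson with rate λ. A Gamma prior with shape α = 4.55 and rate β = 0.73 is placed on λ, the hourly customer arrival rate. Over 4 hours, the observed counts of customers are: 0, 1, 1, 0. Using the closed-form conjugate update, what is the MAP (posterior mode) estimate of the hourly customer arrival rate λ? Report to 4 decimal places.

With a Gamma(shape α, rate β) prior, the Poisson likelihood is conjugate: the posterior is Gamma(α + ΣXᵢ, β + n).
Sum of counts S = 2 over n = 4 hours.
Posterior: Gamma(α+S, β+n) = Gamma(4.55+2, 0.73+4) = Gamma(6.55, 4.73).
Mode of Gamma(α,β) for α≥1 is (α−1)/β = 5.55/4.73 = 1.1734.

1.1734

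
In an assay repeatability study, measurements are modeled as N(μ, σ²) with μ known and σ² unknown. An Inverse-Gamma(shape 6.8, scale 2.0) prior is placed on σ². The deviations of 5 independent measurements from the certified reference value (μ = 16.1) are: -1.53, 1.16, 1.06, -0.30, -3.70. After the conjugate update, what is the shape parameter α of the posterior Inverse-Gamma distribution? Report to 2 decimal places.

With known mean μ and an Inverse-Gamma(α, β) prior on σ², the Normal likelihood is conjugate: posterior is Inv-Gamma(α + n/2, β + Σ(xᵢ−μ)²/2).
Σ(xᵢ−μ)² = (-1.53)² + (1.16)² + (1.06)² + (-0.30)² + (-3.70)² = 18.5901.
Posterior: Inv-Gamma(6.8 + 5/2, 2.0 + 18.5901/2) = Inv-Gamma(9.30, 11.29505).
Posterior α = 9.30.

9.30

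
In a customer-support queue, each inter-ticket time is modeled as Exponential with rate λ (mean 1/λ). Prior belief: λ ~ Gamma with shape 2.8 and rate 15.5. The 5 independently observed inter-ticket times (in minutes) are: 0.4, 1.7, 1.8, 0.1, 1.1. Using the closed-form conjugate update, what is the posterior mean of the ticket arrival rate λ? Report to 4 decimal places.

0.3786

With a Gamma(shape α, rate β) prior on the exponential rate λ, the posterior after n observations with total T = Σxᵢ is Gamma(α+n, β+T).
Sum of observations T = 5.1 minutes; n = 5.
Posterior: Gamma(2.8+5, 15.5+5.1) = Gamma(7.8, 20.6).
Posterior mean of λ = α/β = 7.8/20.6 = 0.3786.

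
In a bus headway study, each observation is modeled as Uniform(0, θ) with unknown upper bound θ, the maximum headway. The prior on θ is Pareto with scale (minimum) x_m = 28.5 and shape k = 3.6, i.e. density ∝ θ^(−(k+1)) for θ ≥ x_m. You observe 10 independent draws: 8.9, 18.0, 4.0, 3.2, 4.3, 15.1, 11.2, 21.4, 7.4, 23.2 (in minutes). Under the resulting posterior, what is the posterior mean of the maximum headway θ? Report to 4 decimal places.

30.7619

A Pareto(scale x_m, shape k) prior on the upper bound θ of Uniform(0, θ) is conjugate: posterior is Pareto(max(x_m, max xᵢ), k + n).
Sample maximum = 23.2; prior scale x_m = 28.5 → posterior scale = max = 28.5.
Posterior shape = 3.6 + 10 = 13.6.
E[θ|data] = k·x_m/(k−1) = 13.6·28.5/12.6 = 30.7619.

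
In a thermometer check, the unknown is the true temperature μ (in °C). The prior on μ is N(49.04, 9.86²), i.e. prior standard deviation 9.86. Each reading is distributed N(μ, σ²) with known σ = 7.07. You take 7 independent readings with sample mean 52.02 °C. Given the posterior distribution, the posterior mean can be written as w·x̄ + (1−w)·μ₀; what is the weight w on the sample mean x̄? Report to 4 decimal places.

For Normal data with known variance σ², a Normal(μ₀, σ₀²) prior on μ is conjugate. Posterior precision = 1/σ₀² + n/σ²; posterior mean is the precision-weighted average of μ₀ and x̄.
σ₀² = 9.86² = 97.2196, σ² = 7.07² = 49.9849. Prior precision 1/σ₀² = 1/97.2196; data precision n/σ² = 7/49.9849.
w = (n/σ²)/(1/σ₀² + n/σ²) = n·σ₀²/(σ² + n·σ₀²) = 7·97.2196/(49.9849 + 7·97.2196) = 680.5372/730.5221 = 0.9316.

0.9316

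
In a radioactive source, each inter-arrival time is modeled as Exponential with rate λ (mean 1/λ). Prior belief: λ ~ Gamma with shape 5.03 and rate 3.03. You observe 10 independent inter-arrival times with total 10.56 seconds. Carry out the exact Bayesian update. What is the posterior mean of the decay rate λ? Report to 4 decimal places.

1.1060

With a Gamma(shape α, rate β) prior on the exponential rate λ, the posterior after n observations with total T = Σxᵢ is Gamma(α+n, β+T).
Posterior: Gamma(5.03+10, 3.03+10.56) = Gamma(15.03, 13.59).
Posterior mean of λ = α/β = 15.03/13.59 = 1.1060.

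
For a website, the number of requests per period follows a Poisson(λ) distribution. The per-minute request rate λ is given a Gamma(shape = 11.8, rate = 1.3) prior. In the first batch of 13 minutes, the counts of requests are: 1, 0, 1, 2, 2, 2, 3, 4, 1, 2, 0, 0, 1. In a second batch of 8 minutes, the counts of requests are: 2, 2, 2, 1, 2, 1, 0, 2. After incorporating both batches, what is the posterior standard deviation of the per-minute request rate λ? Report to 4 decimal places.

With a Gamma(shape α, rate β) prior, the Poisson likelihood is conjugate: the posterior is Gamma(α + ΣXᵢ, β + n).
Batch 1: sum of counts S = 19 over n = 13 minutes.
After batch 1: Gamma(α+S, β+n) = Gamma(11.8+19, 1.3+13) = Gamma(30.8, 14.3).
Batch 2: sum of counts S = 12 over n = 8 minutes.
After batch 2: Gamma(α+S, β+n) = Gamma(30.8+12, 14.3+8) = Gamma(42.8, 22.3).
SD = √α/β = √42.8/22.3 = 0.2934.

0.2934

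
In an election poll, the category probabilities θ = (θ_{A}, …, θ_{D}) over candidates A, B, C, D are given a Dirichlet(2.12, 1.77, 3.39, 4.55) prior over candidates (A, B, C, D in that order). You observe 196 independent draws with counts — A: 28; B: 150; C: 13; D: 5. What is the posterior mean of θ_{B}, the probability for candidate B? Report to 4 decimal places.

The Dirichlet prior is conjugate to the Multinomial likelihood: each posterior αⱼ = prior αⱼ + observed count nⱼ.
Posterior concentration: (30.12, 151.77, 16.39, 9.55), total = 207.83.
E[θ_{B}|data] = α_{B}/Σα = 151.77/207.83 = 0.7303.

0.7303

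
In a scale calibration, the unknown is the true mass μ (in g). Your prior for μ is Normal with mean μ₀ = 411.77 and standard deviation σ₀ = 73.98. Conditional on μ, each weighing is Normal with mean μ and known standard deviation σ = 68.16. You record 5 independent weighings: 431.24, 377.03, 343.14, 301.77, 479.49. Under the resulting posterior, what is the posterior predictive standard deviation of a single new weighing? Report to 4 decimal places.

For Normal data with known variance σ², a Normal(μ₀, σ₀²) prior on μ is conjugate. Posterior precision = 1/σ₀² + n/σ²; posterior mean is the precision-weighted average of μ₀ and x̄.
σ₀² = 73.98² = 5473.0404, σ² = 68.16² = 4645.7856; σ² + n·σ₀² = 4645.7856 + 5·5473.0404 = 32010.9876.
Posterior precision = 1/σ₀² + n/σ² = 1/5473.0404 + 5/4645.7856 = (σ² + n·σ₀²)/(σ₀²σ²) = 32010.9876/(5473.0404·4645.7856); posterior variance σₙ² = σ₀²σ²/(σ² + n·σ₀²) = 5473.0404·4645.7856/32010.9876 = 794.307648.
Predictive variance for one new observation = σₙ² + σ² = 5473.0404·4645.7856/32010.9876 + 4645.7856 = σ²·(σ₀² + 32010.9876)/32010.9876 = 4645.7856·37484.028/32010.9876 = 5440.093248; SD = √(4645.7856·37484.028/32010.9876) = 73.7570.

73.7570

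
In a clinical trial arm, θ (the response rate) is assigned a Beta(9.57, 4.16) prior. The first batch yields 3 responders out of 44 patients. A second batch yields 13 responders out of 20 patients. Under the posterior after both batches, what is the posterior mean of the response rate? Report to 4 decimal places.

The Beta prior is conjugate to a Binomial/Bernoulli likelihood; the update adds successes to α and failures to β.
After batch 1: Beta(9.57+3, 4.16+41) = Beta(12.57, 45.16).
After batch 2: Beta(12.57+13, 45.16+7) = Beta(25.57, 52.16).
Posterior mean = α/(α+β) = 25.57/77.73 = 0.3290.

0.3290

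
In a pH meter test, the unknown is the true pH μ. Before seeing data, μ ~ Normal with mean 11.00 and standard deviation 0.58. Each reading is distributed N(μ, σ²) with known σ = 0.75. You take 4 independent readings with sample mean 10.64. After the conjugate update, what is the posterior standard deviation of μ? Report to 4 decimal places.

0.3149

For Normal data with known variance σ², a Normal(μ₀, σ₀²) prior on μ is conjugate. Posterior precision = 1/σ₀² + n/σ²; posterior mean is the precision-weighted average of μ₀ and x̄.
σ₀² = 0.58² = 0.3364, σ² = 0.75² = 0.5625; σ² + n·σ₀² = 0.5625 + 4·0.3364 = 1.9081.
Posterior precision = 1/σ₀² + n/σ² = 1/0.3364 + 4/0.5625 = (σ² + n·σ₀²)/(σ₀²σ²) = 1.9081/(0.3364·0.5625); posterior variance σₙ² = σ₀²σ²/(σ² + n·σ₀²) = 0.3364·0.5625/1.9081 = 0.099169.
Posterior SD = √σₙ² = √(0.3364·0.5625/1.9081) = 0.3149.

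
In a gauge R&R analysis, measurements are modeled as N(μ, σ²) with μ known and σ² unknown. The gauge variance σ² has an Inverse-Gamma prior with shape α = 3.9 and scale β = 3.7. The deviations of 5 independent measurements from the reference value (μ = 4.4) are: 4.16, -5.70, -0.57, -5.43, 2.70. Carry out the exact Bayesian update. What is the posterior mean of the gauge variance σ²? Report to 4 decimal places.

With known mean μ and an Inverse-Gamma(α, β) prior on σ², the Normal likelihood is conjugate: posterior is Inv-Gamma(α + n/2, β + Σ(xᵢ−μ)²/2).
Σ(xᵢ−μ)² = (4.16)² + (-5.70)² + (-0.57)² + (-5.43)² + (2.70)² = 86.8954.
Posterior: Inv-Gamma(3.9 + 5/2, 3.7 + 86.8954/2) = Inv-Gamma(6.40, 47.14770).
E[σ²|data] = β/(α−1) = 47.14770/5.40 = 8.7311.

8.7311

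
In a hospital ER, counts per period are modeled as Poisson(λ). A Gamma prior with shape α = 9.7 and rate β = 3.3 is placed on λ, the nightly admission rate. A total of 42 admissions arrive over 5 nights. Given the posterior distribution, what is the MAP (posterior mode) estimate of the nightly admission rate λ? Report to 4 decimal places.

With a Gamma(shape α, rate β) prior, the Poisson likelihood is conjugate: the posterior is Gamma(α + ΣXᵢ, β + n).
Posterior: Gamma(α+S, β+n) = Gamma(9.7+42, 3.3+5) = Gamma(51.7, 8.3).
Mode of Gamma(α,β) for α≥1 is (α−1)/β = 50.7/8.3 = 6.1084.

6.1084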